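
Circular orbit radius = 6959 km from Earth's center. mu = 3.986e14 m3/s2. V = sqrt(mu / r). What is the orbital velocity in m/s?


V = sqrt(3.986e14 / 6959000) = 7568 m/s

7568 m/s


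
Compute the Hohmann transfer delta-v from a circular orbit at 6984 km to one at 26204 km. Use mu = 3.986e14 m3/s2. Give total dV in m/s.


V1 = sqrt(mu/r1) = 7554.69 m/s
dV1 = V1*(sqrt(2*r2/(r1+r2)) - 1) = 1938.78 m/s
V2 = sqrt(mu/r2) = 3900.18 m/s
dV2 = V2*(1 - sqrt(2*r1/(r1+r2))) = 1369.94 m/s
Total dV = 3309 m/s

3309 m/s


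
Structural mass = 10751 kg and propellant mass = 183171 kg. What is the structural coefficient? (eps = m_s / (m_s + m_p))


eps = 10751 / (10751 + 183171) = 0.0554

0.0554


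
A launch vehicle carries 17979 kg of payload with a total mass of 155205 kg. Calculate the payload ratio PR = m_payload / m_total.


PR = 17979 / 155205 = 0.1158

0.1158


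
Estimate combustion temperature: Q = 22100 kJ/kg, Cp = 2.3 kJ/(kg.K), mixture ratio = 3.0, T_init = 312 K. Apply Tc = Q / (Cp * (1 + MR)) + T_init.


Tc = 22100 / (2.3 * (1 + 3.0)) + 312 = 2714 K

2714 K


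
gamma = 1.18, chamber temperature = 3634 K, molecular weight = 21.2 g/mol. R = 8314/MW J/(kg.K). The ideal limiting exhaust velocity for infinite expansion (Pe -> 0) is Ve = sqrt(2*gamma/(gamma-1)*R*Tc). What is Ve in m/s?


R = 8314 / 21.2 = 392.17 J/(kg.K)
Ve = sqrt(2 * 1.18 / (1.18 - 1) * 392.17 * 3634) = 4323 m/s

4323 m/s


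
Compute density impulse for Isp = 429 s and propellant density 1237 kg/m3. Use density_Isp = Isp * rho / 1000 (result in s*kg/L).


rho*Isp = 429 * 1237 / 1000 = 531 s*kg/L

531 s*kg/L


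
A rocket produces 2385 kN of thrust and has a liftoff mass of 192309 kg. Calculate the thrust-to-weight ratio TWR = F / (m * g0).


TWR = 2385000 / (192309 * 9.81) = 1.26

1.26


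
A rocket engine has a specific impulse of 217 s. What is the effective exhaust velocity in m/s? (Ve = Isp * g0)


Ve = Isp * g0 = 217 * 9.81 = 2128.8 m/s

2128.8 m/s


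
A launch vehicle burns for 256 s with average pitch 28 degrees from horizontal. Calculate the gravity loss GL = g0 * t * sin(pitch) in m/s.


GL = 9.81 * 256 * sin(28 deg) = 1179 m/s

1179 m/s


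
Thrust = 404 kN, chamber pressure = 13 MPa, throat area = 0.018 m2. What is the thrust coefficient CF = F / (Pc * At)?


CF = 404000 / (13e6 * 0.018) = 1.73

1.73


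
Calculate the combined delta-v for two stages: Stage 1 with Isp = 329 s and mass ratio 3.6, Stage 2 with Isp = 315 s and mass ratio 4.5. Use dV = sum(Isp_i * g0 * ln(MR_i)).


dV1 = 329 * 9.81 * ln(3.6) = 4134.2 m/s
dV2 = 315 * 9.81 * ln(4.5) = 4647.8 m/s
Total dV = 4134.2 + 4647.8 = 8782.0 m/s ~ 8782 m/s

8782 m/s


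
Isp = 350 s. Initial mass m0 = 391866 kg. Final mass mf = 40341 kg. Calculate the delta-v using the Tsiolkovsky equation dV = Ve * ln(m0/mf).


Ve = 350 * 9.81 = 3433.5 m/s
dV = 3433.5 * ln(391866/40341) = 7806 m/s

7806 m/s


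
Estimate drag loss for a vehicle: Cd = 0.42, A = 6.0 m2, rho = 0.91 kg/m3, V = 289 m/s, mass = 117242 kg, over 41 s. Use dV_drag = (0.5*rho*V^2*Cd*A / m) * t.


D = 0.5 * 0.91 * 289^2 * 0.42 * 6.0 = 95765.18 N
a = 95765.18 / 117242 = 0.8168 m/s2
dV = 0.8168 * 41 = 33.5 m/s

33.5 m/s


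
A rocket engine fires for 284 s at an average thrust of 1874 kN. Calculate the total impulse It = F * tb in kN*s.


It = 1874 * 284 = 532216 kN*s

532216 kN*s


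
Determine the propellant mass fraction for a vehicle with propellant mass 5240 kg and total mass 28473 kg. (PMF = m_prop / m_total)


PMF = 5240 / 28473 = 0.184

0.184


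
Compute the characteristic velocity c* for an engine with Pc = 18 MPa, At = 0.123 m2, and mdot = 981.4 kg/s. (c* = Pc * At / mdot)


c* = 18e6 * 0.123 / 981.4 = 2256 m/s

2256 m/s


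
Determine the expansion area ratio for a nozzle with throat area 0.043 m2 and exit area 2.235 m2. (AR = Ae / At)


AR = 2.235 / 0.043 = 52.0

52.0


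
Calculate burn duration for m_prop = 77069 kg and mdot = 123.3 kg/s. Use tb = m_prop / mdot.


tb = 77069 / 123.3 = 625.1 s

625.1 s


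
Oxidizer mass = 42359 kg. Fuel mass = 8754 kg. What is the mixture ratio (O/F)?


MR = 42359 / 8754 = 4.84

4.84


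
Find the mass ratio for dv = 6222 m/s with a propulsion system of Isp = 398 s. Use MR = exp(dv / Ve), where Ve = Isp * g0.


Ve = 398 * 9.81 = 3904.38 m/s
MR = exp(6222 / 3904.38) = 4.921

4.921


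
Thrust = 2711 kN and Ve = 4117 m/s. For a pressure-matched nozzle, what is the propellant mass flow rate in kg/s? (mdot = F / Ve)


mdot = F / Ve = 2711000 / 4117 = 658.5 kg/s

658.5 kg/s


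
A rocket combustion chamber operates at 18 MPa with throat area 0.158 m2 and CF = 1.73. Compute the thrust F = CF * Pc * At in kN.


F = 1.73 * 18e6 * 0.158 = 4.9201e+06 N = 4920.1 kN

4920.1 kN


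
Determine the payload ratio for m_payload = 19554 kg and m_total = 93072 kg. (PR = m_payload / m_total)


PR = 19554 / 93072 = 0.2101

0.2101


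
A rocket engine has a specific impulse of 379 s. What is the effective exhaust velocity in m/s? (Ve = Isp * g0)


Ve = Isp * g0 = 379 * 9.81 = 3718.0 m/s

3718.0 m/s


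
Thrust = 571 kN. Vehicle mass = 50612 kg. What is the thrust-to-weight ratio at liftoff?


TWR = 571000 / (50612 * 9.81) = 1.15

1.15


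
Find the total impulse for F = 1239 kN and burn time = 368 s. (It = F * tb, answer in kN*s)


It = 1239 * 368 = 455952 kN*s

455952 kN*s


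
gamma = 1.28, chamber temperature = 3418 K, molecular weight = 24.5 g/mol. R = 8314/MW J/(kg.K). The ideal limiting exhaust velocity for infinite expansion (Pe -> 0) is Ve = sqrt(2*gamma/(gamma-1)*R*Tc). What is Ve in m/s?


R = 8314 / 24.5 = 339.35 J/(kg.K)
Ve = sqrt(2 * 1.28 / (1.28 - 1) * 339.35 * 3418) = 3256 m/s

3256 m/s


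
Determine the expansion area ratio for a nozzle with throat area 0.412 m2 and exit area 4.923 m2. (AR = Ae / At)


AR = 4.923 / 0.412 = 11.9

11.9


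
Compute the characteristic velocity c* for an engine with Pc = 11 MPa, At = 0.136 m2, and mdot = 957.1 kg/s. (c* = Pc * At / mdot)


c* = 11e6 * 0.136 / 957.1 = 1563 m/s

1563 m/s


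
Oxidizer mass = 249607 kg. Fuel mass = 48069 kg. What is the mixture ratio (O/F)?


MR = 249607 / 48069 = 5.19

5.19


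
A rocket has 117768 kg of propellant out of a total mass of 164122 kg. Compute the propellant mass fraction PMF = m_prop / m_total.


PMF = 117768 / 164122 = 0.718

0.718


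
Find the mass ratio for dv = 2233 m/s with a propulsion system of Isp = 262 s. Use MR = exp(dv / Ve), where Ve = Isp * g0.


Ve = 262 * 9.81 = 2570.22 m/s
MR = exp(2233 / 2570.22) = 2.384

2.384


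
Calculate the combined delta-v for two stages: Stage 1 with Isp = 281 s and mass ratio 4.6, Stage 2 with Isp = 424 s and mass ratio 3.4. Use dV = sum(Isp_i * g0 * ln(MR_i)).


dV1 = 281 * 9.81 * ln(4.6) = 4206.7 m/s
dV2 = 424 * 9.81 * ln(3.4) = 5090.2 m/s
Total dV = 4206.7 + 5090.2 = 9296.9 m/s ~ 9297 m/s

9297 m/s


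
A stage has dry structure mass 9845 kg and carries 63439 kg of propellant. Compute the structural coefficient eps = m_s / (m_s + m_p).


eps = 9845 / (9845 + 63439) = 0.1343

0.1343


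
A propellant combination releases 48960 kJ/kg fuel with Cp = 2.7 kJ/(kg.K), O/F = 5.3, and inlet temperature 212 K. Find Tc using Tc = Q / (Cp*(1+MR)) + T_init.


Tc = 48960 / (2.7 * (1 + 5.3)) + 212 = 3090 K

3090 K


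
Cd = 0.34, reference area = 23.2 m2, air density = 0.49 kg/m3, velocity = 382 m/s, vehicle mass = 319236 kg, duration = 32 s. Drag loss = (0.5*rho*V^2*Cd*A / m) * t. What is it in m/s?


D = 0.5 * 0.49 * 382^2 * 0.34 * 23.2 = 282006.89 N
a = 282006.89 / 319236 = 0.8834 m/s2
dV = 0.8834 * 32 = 28.3 m/s

28.3 m/s


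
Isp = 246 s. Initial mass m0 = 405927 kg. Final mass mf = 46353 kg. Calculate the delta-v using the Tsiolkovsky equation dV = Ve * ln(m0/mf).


Ve = 246 * 9.81 = 2413.26 m/s
dV = 2413.26 * ln(405927/46353) = 5237 m/s

5237 m/s


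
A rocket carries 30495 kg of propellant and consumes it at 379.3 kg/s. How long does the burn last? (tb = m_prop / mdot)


tb = 30495 / 379.3 = 80.4 s

80.4 s


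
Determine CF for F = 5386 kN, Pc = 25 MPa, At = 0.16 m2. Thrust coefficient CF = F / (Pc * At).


CF = 5386000 / (25e6 * 0.16) = 1.35

1.35


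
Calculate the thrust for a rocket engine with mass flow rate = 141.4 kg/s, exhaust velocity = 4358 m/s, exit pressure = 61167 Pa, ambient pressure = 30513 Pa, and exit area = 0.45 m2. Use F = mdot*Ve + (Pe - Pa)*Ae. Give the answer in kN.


F = 141.4 * 4358 + (61167 - 30513) * 0.45 = 630016.0 N = 630.0 kN

630.0 kN


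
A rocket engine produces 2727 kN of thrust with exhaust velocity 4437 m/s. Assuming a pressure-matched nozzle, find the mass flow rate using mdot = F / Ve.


mdot = F / Ve = 2727000 / 4437 = 614.6 kg/s

614.6 kg/s


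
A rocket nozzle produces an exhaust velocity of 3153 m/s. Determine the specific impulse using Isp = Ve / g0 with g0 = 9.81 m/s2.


Isp = Ve / g0 = 3153 / 9.81 = 321.4 s

321.4 s


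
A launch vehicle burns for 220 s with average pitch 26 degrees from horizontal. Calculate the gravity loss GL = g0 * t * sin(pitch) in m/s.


GL = 9.81 * 220 * sin(26 deg) = 946 m/s

946 m/s


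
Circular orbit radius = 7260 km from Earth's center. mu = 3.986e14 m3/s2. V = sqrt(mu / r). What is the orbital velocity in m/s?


V = sqrt(3.986e14 / 7260000) = 7410 m/s

7410 m/s


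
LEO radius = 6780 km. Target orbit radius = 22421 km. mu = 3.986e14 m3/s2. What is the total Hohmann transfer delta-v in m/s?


V1 = sqrt(mu/r1) = 7667.5 m/s
dV1 = V1*(sqrt(2*r2/(r1+r2)) - 1) = 1834.11 m/s
V2 = sqrt(mu/r2) = 4216.39 m/s
dV2 = V2*(1 - sqrt(2*r1/(r1+r2))) = 1343.15 m/s
Total dV = 3177 m/s

3177 m/s


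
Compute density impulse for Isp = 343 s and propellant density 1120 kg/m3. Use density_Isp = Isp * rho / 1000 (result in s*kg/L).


rho*Isp = 343 * 1120 / 1000 = 384 s*kg/L

384 s*kg/L


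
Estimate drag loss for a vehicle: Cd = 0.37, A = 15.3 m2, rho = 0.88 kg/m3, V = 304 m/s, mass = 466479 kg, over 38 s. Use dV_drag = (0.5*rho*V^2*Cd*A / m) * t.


D = 0.5 * 0.88 * 304^2 * 0.37 * 15.3 = 230193.47 N
a = 230193.47 / 466479 = 0.4935 m/s2
dV = 0.4935 * 38 = 18.8 m/s

18.8 m/s


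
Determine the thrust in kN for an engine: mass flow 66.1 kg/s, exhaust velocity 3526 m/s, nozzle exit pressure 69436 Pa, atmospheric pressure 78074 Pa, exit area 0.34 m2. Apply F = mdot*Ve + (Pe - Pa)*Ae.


F = 66.1 * 3526 + (69436 - 78074) * 0.34 = 230132.0 N = 230.1 kN

230.1 kN


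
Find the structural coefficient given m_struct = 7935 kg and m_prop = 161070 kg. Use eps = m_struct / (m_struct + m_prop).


eps = 7935 / (7935 + 161070) = 0.047

0.047


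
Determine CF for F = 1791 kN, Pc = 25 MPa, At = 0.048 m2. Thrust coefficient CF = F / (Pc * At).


CF = 1791000 / (25e6 * 0.048) = 1.49

1.49


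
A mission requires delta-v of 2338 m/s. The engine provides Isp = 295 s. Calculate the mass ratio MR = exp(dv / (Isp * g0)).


Ve = 295 * 9.81 = 2893.95 m/s
MR = exp(2338 / 2893.95) = 2.243

2.243


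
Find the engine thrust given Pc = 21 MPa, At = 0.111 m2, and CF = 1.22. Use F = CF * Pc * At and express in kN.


F = 1.22 * 21e6 * 0.111 = 2.8438e+06 N = 2843.8 kN

2843.8 kN


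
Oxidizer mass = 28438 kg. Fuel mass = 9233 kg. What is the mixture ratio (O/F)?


MR = 28438 / 9233 = 3.08

3.08


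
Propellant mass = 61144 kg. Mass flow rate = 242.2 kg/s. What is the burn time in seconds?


tb = 61144 / 242.2 = 252.5 s

252.5 s


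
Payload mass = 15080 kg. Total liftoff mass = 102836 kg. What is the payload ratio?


PR = 15080 / 102836 = 0.1466

0.1466


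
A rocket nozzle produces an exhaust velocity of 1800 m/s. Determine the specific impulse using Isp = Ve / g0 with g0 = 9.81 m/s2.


Isp = Ve / g0 = 1800 / 9.81 = 183.5 s

183.5 s


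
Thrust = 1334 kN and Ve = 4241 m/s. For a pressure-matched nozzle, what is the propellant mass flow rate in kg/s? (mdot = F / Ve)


mdot = F / Ve = 1334000 / 4241 = 314.5 kg/s

314.5 kg/s


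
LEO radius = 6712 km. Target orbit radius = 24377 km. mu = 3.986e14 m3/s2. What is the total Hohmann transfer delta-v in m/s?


V1 = sqrt(mu/r1) = 7706.24 m/s
dV1 = V1*(sqrt(2*r2/(r1+r2)) - 1) = 1944.14 m/s
V2 = sqrt(mu/r2) = 4043.7 m/s
dV2 = V2*(1 - sqrt(2*r1/(r1+r2))) = 1386.55 m/s
Total dV = 3331 m/s

3331 m/s


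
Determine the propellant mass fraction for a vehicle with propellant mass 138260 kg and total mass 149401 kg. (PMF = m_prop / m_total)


PMF = 138260 / 149401 = 0.925

0.925


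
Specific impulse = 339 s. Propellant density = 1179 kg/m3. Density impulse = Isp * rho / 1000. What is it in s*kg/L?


rho*Isp = 339 * 1179 / 1000 = 400 s*kg/L

400 s*kg/L


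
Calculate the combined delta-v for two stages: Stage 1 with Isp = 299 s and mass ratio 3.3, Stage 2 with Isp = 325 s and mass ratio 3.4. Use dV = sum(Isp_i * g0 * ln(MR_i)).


dV1 = 299 * 9.81 * ln(3.3) = 3502.0 m/s
dV2 = 325 * 9.81 * ln(3.4) = 3901.7 m/s
Total dV = 3502.0 + 3901.7 = 7403.7 m/s ~ 7404 m/s

7404 m/s


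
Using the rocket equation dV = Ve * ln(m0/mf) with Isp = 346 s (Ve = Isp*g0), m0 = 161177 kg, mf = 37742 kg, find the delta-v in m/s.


Ve = 346 * 9.81 = 3394.26 m/s
dV = 3394.26 * ln(161177/37742) = 4928 m/s

4928 m/s


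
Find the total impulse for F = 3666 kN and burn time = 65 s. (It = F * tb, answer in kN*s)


It = 3666 * 65 = 238290 kN*s

238290 kN*s


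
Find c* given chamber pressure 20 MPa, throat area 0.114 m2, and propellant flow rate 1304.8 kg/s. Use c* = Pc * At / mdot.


c* = 20e6 * 0.114 / 1304.8 = 1747 m/s

1747 m/s


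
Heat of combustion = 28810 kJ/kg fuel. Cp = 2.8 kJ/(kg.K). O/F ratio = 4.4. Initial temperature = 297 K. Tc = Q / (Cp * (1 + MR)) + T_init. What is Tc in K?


Tc = 28810 / (2.8 * (1 + 4.4)) + 297 = 2202 K

2202 K


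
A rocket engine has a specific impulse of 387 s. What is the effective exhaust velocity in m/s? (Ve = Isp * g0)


Ve = Isp * g0 = 387 * 9.81 = 3796.5 m/s

3796.5 m/s


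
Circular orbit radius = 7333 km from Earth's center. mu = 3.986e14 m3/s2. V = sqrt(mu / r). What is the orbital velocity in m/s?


V = sqrt(3.986e14 / 7333000) = 7373 m/s

7373 m/s


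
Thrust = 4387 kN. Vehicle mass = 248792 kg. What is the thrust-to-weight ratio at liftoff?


TWR = 4387000 / (248792 * 9.81) = 1.8

1.8


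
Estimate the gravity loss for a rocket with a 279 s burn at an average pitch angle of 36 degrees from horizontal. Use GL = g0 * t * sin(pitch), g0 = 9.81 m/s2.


GL = 9.81 * 279 * sin(36 deg) = 1609 m/s

1609 m/s


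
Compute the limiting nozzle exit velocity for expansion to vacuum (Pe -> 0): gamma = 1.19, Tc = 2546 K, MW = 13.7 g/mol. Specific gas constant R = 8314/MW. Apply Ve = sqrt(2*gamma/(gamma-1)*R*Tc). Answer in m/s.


R = 8314 / 13.7 = 606.86 J/(kg.K)
Ve = sqrt(2 * 1.19 / (1.19 - 1) * 606.86 * 2546) = 4399 m/s

4399 m/s


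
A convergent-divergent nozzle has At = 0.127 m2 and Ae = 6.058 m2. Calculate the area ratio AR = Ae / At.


AR = 6.058 / 0.127 = 47.7

47.7


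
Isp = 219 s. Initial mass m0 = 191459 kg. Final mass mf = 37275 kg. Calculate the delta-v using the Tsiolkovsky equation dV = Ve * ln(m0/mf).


Ve = 219 * 9.81 = 2148.39 m/s
dV = 2148.39 * ln(191459/37275) = 3516 m/s

3516 m/s


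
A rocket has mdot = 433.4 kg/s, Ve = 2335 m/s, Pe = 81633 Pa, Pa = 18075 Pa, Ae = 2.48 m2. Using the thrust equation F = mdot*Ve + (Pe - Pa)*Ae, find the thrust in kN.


F = 433.4 * 2335 + (81633 - 18075) * 2.48 = 1.1696e+06 N = 1169.6 kN

1169.6 kN


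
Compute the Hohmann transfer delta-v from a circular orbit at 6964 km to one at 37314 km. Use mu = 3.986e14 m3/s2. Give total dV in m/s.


V1 = sqrt(mu/r1) = 7565.53 m/s
dV1 = V1*(sqrt(2*r2/(r1+r2)) - 1) = 2256.39 m/s
V2 = sqrt(mu/r2) = 3268.38 m/s
dV2 = V2*(1 - sqrt(2*r1/(r1+r2))) = 1435.29 m/s
Total dV = 3692 m/s

3692 m/s


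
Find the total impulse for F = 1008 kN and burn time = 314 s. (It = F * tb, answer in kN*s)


It = 1008 * 314 = 316512 kN*s

316512 kN*s


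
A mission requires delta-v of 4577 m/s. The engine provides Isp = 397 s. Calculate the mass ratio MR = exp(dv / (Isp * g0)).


Ve = 397 * 9.81 = 3894.57 m/s
MR = exp(4577 / 3894.57) = 3.239

3.239


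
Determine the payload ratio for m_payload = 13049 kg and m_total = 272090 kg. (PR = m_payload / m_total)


PR = 13049 / 272090 = 0.048

0.048


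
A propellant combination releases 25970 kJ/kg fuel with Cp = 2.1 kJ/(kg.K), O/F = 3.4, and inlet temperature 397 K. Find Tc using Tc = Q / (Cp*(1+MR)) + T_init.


Tc = 25970 / (2.1 * (1 + 3.4)) + 397 = 3208 K

3208 K


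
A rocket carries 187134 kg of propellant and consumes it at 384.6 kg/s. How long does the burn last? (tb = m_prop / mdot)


tb = 187134 / 384.6 = 486.6 s

486.6 s


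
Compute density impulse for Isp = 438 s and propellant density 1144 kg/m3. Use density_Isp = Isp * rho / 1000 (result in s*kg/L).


rho*Isp = 438 * 1144 / 1000 = 501 s*kg/L

501 s*kg/L


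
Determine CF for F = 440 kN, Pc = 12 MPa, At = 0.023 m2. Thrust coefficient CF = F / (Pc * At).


CF = 440000 / (12e6 * 0.023) = 1.59

1.59


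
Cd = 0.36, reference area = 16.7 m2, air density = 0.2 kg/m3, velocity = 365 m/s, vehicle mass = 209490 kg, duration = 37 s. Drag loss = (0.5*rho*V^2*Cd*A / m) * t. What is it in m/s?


D = 0.5 * 0.2 * 365^2 * 0.36 * 16.7 = 80094.87 N
a = 80094.87 / 209490 = 0.3823 m/s2
dV = 0.3823 * 37 = 14.1 m/s

14.1 m/s


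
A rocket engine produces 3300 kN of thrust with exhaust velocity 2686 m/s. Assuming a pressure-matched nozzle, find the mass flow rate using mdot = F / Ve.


mdot = F / Ve = 3300000 / 2686 = 1228.6 kg/s

1228.6 kg/s


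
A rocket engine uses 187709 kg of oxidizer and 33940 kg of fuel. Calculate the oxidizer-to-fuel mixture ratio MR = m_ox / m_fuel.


MR = 187709 / 33940 = 5.53

5.53


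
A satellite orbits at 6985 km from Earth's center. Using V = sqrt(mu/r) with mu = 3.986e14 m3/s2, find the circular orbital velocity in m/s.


V = sqrt(3.986e14 / 6985000) = 7554 m/s

7554 m/s


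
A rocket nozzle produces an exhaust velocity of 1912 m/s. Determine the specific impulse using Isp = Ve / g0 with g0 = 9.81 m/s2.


Isp = Ve / g0 = 1912 / 9.81 = 194.9 s

194.9 s


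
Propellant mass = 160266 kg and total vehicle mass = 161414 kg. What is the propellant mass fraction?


PMF = 160266 / 161414 = 0.993

0.993


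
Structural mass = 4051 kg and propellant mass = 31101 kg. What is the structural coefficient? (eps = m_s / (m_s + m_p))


eps = 4051 / (4051 + 31101) = 0.1152

0.1152


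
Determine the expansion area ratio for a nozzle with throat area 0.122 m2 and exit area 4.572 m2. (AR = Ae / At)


AR = 4.572 / 0.122 = 37.5

37.5


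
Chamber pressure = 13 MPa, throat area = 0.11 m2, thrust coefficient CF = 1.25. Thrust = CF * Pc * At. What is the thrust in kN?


F = 1.25 * 13e6 * 0.11 = 1.7875e+06 N = 1787.5 kN

1787.5 kN


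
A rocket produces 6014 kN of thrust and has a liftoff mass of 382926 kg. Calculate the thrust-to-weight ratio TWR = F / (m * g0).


TWR = 6014000 / (382926 * 9.81) = 1.6

1.6


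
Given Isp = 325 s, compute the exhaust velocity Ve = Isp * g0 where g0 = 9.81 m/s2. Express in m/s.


Ve = Isp * g0 = 325 * 9.81 = 3188.2 m/s

3188.2 m/s


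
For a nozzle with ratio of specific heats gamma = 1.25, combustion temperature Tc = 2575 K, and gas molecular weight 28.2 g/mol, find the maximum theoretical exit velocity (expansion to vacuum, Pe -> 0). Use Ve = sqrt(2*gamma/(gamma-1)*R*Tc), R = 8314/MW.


R = 8314 / 28.2 = 294.82 J/(kg.K)
Ve = sqrt(2 * 1.25 / (1.25 - 1) * 294.82 * 2575) = 2755 m/s

2755 m/s


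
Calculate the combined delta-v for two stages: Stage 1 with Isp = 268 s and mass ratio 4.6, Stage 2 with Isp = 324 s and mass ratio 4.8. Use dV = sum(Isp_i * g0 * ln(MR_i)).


dV1 = 268 * 9.81 * ln(4.6) = 4012.1 m/s
dV2 = 324 * 9.81 * ln(4.8) = 4985.8 m/s
Total dV = 4012.1 + 4985.8 = 8997.9 m/s ~ 8998 m/s

8998 m/s


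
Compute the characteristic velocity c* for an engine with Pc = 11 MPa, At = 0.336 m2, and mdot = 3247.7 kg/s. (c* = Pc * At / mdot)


c* = 11e6 * 0.336 / 3247.7 = 1138 m/s

1138 m/s


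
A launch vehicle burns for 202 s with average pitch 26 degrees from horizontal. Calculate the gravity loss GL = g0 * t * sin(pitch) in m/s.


GL = 9.81 * 202 * sin(26 deg) = 869 m/s

869 m/s


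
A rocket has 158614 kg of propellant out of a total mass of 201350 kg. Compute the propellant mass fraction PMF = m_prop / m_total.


PMF = 158614 / 201350 = 0.788

0.788


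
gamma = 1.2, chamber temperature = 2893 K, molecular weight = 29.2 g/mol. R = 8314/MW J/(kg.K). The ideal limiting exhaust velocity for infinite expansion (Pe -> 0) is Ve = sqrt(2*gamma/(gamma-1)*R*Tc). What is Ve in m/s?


R = 8314 / 29.2 = 284.73 J/(kg.K)
Ve = sqrt(2 * 1.2 / (1.2 - 1) * 284.73 * 2893) = 3144 m/s

3144 m/s


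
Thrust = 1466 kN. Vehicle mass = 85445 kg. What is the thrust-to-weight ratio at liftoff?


TWR = 1466000 / (85445 * 9.81) = 1.75

1.75


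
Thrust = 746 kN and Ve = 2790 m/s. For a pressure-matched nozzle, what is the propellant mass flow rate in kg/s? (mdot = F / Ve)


mdot = F / Ve = 746000 / 2790 = 267.4 kg/s

267.4 kg/s


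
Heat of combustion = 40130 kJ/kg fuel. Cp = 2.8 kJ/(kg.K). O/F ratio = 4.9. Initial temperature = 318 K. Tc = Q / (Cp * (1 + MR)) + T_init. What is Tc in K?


Tc = 40130 / (2.8 * (1 + 4.9)) + 318 = 2747 K

2747 K


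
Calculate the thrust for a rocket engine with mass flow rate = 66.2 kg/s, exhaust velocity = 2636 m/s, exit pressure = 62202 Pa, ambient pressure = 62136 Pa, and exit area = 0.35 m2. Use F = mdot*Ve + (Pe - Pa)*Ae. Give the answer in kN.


F = 66.2 * 2636 + (62202 - 62136) * 0.35 = 174526.0 N = 174.5 kN

174.5 kN


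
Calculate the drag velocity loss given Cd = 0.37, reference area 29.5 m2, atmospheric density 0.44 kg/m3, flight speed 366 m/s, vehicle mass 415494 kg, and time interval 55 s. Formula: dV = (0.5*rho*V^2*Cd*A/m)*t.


D = 0.5 * 0.44 * 366^2 * 0.37 * 29.5 = 321668.54 N
a = 321668.54 / 415494 = 0.7742 m/s2
dV = 0.7742 * 55 = 42.6 m/s

42.6 m/s


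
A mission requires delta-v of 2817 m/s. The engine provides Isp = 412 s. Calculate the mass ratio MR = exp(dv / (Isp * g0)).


Ve = 412 * 9.81 = 4041.72 m/s
MR = exp(2817 / 4041.72) = 2.008

2.008


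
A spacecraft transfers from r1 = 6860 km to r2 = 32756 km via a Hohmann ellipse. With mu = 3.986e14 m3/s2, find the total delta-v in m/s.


V1 = sqrt(mu/r1) = 7622.66 m/s
dV1 = V1*(sqrt(2*r2/(r1+r2)) - 1) = 2179.72 m/s
V2 = sqrt(mu/r2) = 3488.38 m/s
dV2 = V2*(1 - sqrt(2*r1/(r1+r2))) = 1435.49 m/s
Total dV = 3615 m/s

3615 m/s


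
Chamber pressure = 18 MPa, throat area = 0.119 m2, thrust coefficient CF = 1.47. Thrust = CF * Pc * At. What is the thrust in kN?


F = 1.47 * 18e6 * 0.119 = 3.1487e+06 N = 3148.7 kN

3148.7 kN


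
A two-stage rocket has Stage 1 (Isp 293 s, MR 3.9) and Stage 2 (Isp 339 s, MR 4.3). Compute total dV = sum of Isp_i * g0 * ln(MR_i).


dV1 = 293 * 9.81 * ln(3.9) = 3911.9 m/s
dV2 = 339 * 9.81 * ln(4.3) = 4850.8 m/s
Total dV = 3911.9 + 4850.8 = 8762.7 m/s ~ 8763 m/s

8763 m/s


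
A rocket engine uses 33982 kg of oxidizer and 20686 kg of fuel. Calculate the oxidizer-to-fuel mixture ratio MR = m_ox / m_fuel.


MR = 33982 / 20686 = 1.64

1.64


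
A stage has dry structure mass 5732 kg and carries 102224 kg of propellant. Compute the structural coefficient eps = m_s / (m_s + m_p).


eps = 5732 / (5732 + 102224) = 0.0531

0.0531


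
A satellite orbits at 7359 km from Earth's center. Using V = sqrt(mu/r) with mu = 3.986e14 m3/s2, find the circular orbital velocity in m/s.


V = sqrt(3.986e14 / 7359000) = 7360 m/s

7360 m/s


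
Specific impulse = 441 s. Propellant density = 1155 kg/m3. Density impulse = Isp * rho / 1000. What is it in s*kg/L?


rho*Isp = 441 * 1155 / 1000 = 509 s*kg/L

509 s*kg/L


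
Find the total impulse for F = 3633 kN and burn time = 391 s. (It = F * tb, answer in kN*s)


It = 3633 * 391 = 1420503 kN*s

1420503 kN*s


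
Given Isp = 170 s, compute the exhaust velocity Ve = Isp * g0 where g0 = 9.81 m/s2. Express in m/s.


Ve = Isp * g0 = 170 * 9.81 = 1667.7 m/s

1667.7 m/s


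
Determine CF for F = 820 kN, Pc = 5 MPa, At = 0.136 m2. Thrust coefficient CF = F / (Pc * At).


CF = 820000 / (5e6 * 0.136) = 1.21

1.21


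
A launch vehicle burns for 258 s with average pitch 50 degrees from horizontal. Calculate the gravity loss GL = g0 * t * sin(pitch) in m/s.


GL = 9.81 * 258 * sin(50 deg) = 1939 m/s

1939 m/s


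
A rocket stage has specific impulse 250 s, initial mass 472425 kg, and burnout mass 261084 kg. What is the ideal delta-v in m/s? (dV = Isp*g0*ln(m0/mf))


Ve = 250 * 9.81 = 2452.5 m/s
dV = 2452.5 * ln(472425/261084) = 1454 m/s

1454 m/s


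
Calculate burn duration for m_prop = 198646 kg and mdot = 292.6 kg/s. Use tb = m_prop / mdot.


tb = 198646 / 292.6 = 678.9 s

678.9 s


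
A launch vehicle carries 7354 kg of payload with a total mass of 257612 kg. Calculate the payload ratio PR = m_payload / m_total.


PR = 7354 / 257612 = 0.0285

0.0285


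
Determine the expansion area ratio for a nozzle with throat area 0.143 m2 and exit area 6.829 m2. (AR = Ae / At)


AR = 6.829 / 0.143 = 47.8

47.8


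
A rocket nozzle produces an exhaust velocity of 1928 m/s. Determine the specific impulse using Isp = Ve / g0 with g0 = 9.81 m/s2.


Isp = Ve / g0 = 1928 / 9.81 = 196.5 s

196.5 s


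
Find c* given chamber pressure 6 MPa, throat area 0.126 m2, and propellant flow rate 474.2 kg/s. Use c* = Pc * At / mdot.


c* = 6e6 * 0.126 / 474.2 = 1594 m/s

1594 m/s


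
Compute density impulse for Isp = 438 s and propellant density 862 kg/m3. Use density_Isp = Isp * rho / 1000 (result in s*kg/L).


rho*Isp = 438 * 862 / 1000 = 378 s*kg/L

378 s*kg/L


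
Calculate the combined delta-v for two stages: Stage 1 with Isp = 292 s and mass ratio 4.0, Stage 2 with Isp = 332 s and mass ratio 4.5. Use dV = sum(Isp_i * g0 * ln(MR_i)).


dV1 = 292 * 9.81 * ln(4.0) = 3971.1 m/s
dV2 = 332 * 9.81 * ln(4.5) = 4898.7 m/s
Total dV = 3971.1 + 4898.7 = 8869.8 m/s ~ 8870 m/s

8870 m/s


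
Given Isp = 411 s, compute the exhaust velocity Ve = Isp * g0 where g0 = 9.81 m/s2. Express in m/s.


Ve = Isp * g0 = 411 * 9.81 = 4031.9 m/s

4031.9 m/s


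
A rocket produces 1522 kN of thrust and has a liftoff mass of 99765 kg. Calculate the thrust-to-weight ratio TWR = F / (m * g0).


TWR = 1522000 / (99765 * 9.81) = 1.56

1.56


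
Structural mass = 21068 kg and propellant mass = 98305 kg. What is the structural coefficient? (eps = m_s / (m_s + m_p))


eps = 21068 / (21068 + 98305) = 0.1765

0.1765


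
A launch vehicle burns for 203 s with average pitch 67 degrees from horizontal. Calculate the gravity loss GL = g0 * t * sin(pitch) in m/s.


GL = 9.81 * 203 * sin(67 deg) = 1833 m/s

1833 m/s


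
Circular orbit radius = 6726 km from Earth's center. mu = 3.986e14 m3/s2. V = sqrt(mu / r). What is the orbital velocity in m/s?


V = sqrt(3.986e14 / 6726000) = 7698 m/s

7698 m/s


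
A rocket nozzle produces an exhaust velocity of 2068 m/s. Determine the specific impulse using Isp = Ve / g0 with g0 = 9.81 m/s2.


Isp = Ve / g0 = 2068 / 9.81 = 210.8 s

210.8 s


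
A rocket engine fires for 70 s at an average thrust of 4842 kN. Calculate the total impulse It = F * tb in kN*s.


It = 4842 * 70 = 338940 kN*s

338940 kN*s


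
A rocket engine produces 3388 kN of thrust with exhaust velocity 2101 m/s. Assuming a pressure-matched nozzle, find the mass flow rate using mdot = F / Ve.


mdot = F / Ve = 3388000 / 2101 = 1612.6 kg/s

1612.6 kg/s


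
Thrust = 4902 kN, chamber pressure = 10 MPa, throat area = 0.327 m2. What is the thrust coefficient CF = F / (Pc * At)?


CF = 4902000 / (10e6 * 0.327) = 1.5

1.5


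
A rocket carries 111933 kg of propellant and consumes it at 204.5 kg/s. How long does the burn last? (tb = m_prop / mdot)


tb = 111933 / 204.5 = 547.3 s

547.3 s


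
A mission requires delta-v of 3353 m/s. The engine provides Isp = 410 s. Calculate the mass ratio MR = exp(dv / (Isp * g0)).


Ve = 410 * 9.81 = 4022.1 m/s
MR = exp(3353 / 4022.1) = 2.302

2.302


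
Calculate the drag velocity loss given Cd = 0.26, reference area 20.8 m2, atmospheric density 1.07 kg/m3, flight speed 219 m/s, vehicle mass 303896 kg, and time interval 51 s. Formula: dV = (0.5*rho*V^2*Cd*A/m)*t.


D = 0.5 * 1.07 * 219^2 * 0.26 * 20.8 = 138764.6 N
a = 138764.6 / 303896 = 0.4566 m/s2
dV = 0.4566 * 51 = 23.3 m/s

23.3 m/s


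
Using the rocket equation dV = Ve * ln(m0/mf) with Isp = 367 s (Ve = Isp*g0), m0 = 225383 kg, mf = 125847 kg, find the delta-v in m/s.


Ve = 367 * 9.81 = 3600.27 m/s
dV = 3600.27 * ln(225383/125847) = 2098 m/s

2098 m/s


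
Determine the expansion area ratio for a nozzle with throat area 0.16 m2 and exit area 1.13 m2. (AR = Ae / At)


AR = 1.13 / 0.16 = 7.1

7.1


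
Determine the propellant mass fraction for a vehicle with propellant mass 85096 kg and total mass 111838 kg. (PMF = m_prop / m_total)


PMF = 85096 / 111838 = 0.761

0.761


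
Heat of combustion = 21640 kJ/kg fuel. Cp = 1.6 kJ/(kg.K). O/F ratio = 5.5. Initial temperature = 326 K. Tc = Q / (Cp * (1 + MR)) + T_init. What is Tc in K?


Tc = 21640 / (1.6 * (1 + 5.5)) + 326 = 2407 K

2407 K


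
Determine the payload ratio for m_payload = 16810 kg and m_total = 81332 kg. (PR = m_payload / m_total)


PR = 16810 / 81332 = 0.2067

0.2067


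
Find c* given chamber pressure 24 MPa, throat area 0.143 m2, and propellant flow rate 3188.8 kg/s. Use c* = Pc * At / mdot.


c* = 24e6 * 0.143 / 3188.8 = 1076 m/s

1076 m/s


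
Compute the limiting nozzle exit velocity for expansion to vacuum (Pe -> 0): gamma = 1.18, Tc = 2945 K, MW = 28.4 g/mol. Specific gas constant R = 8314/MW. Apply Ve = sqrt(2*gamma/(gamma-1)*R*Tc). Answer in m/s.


R = 8314 / 28.4 = 292.75 J/(kg.K)
Ve = sqrt(2 * 1.18 / (1.18 - 1) * 292.75 * 2945) = 3362 m/s

3362 m/s


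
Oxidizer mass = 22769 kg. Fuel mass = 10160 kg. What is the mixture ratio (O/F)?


MR = 22769 / 10160 = 2.24

2.24


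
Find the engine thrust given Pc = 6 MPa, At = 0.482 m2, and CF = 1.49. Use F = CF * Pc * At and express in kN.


F = 1.49 * 6e6 * 0.482 = 4.3091e+06 N = 4309.1 kN

4309.1 kN


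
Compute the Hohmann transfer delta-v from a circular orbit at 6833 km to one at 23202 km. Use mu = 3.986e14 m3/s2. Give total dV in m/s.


V1 = sqrt(mu/r1) = 7637.71 m/s
dV1 = V1*(sqrt(2*r2/(r1+r2)) - 1) = 1855.8 m/s
V2 = sqrt(mu/r2) = 4144.82 m/s
dV2 = V2*(1 - sqrt(2*r1/(r1+r2))) = 1348.98 m/s
Total dV = 3205 m/s

3205 m/s


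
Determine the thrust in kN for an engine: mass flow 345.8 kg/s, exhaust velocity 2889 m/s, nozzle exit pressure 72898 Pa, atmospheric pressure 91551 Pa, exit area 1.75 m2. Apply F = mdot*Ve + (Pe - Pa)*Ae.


F = 345.8 * 2889 + (72898 - 91551) * 1.75 = 966373.0 N = 966.4 kN

966.4 kN


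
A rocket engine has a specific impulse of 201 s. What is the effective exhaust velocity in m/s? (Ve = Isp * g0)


Ve = Isp * g0 = 201 * 9.81 = 1971.8 m/s

1971.8 m/s


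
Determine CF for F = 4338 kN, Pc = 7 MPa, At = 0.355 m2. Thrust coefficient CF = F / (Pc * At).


CF = 4338000 / (7e6 * 0.355) = 1.75

1.75


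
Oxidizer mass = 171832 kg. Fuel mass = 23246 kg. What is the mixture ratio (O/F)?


MR = 171832 / 23246 = 7.39

7.39


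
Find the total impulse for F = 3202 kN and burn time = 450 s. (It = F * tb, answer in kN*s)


It = 3202 * 450 = 1440900 kN*s

1440900 kN*s


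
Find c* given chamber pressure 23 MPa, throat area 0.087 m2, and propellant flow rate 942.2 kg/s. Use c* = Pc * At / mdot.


c* = 23e6 * 0.087 / 942.2 = 2124 m/s

2124 m/s


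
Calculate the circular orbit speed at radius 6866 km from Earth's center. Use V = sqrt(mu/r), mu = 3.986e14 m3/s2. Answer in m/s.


V = sqrt(3.986e14 / 6866000) = 7619 m/s

7619 m/s


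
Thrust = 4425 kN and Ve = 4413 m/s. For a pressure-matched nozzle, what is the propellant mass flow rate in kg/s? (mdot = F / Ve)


mdot = F / Ve = 4425000 / 4413 = 1002.7 kg/s

1002.7 kg/s


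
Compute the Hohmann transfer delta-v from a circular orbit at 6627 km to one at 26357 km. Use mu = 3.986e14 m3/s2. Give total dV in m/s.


V1 = sqrt(mu/r1) = 7755.51 m/s
dV1 = V1*(sqrt(2*r2/(r1+r2)) - 1) = 2048.9 m/s
V2 = sqrt(mu/r2) = 3888.85 m/s
dV2 = V2*(1 - sqrt(2*r1/(r1+r2))) = 1423.7 m/s
Total dV = 3473 m/s

3473 m/s


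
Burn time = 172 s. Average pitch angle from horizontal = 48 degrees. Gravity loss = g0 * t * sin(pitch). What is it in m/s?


GL = 9.81 * 172 * sin(48 deg) = 1254 m/s

1254 m/s


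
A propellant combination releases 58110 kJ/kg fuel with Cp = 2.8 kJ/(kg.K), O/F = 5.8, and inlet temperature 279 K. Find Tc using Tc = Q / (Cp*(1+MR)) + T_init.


Tc = 58110 / (2.8 * (1 + 5.8)) + 279 = 3331 K

3331 K


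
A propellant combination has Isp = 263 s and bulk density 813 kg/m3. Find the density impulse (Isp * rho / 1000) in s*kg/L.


rho*Isp = 263 * 813 / 1000 = 214 s*kg/L

214 s*kg/L


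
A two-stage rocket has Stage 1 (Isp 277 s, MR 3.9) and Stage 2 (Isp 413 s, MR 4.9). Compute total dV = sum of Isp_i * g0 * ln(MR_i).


dV1 = 277 * 9.81 * ln(3.9) = 3698.3 m/s
dV2 = 413 * 9.81 * ln(4.9) = 6438.8 m/s
Total dV = 3698.3 + 6438.8 = 10137.1 m/s ~ 10137 m/s

10137 m/s


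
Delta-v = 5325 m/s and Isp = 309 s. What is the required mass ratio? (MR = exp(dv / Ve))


Ve = 309 * 9.81 = 3031.29 m/s
MR = exp(5325 / 3031.29) = 5.793

5.793


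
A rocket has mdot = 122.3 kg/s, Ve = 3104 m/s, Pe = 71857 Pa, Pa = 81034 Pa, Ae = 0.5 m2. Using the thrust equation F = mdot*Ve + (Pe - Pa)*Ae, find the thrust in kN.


F = 122.3 * 3104 + (71857 - 81034) * 0.5 = 375031.0 N = 375.0 kN

375.0 kN


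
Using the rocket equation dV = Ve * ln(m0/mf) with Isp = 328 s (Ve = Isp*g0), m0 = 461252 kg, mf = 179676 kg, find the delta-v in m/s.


Ve = 328 * 9.81 = 3217.68 m/s
dV = 3217.68 * ln(461252/179676) = 3034 m/s

3034 m/s


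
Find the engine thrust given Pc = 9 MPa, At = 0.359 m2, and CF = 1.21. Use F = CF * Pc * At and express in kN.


F = 1.21 * 9e6 * 0.359 = 3.9095e+06 N = 3909.5 kN

3909.5 kN


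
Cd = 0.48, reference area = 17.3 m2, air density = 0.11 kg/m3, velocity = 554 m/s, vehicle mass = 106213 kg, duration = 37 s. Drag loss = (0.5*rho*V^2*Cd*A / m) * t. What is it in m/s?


D = 0.5 * 0.11 * 554^2 * 0.48 * 17.3 = 140174.68 N
a = 140174.68 / 106213 = 1.3198 m/s2
dV = 1.3198 * 37 = 48.8 m/s

48.8 m/s


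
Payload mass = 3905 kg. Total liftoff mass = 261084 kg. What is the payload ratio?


PR = 3905 / 261084 = 0.015

0.015


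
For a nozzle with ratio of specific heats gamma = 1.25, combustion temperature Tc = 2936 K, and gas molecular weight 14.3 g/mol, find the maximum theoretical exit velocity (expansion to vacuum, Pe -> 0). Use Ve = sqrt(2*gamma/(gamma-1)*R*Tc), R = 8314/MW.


R = 8314 / 14.3 = 581.4 J/(kg.K)
Ve = sqrt(2 * 1.25 / (1.25 - 1) * 581.4 * 2936) = 4132 m/s

4132 m/s


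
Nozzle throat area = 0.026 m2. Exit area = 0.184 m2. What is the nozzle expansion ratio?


AR = 0.184 / 0.026 = 7.1

7.1


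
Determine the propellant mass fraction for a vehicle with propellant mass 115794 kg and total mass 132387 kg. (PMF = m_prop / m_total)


PMF = 115794 / 132387 = 0.875

0.875


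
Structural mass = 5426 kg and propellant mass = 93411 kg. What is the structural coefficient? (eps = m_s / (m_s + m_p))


eps = 5426 / (5426 + 93411) = 0.0549

0.0549


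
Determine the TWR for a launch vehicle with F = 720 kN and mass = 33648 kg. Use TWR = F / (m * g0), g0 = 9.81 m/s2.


TWR = 720000 / (33648 * 9.81) = 2.18

2.18


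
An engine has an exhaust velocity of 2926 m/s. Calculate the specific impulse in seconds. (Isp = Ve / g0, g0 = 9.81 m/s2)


Isp = Ve / g0 = 2926 / 9.81 = 298.3 s

298.3 s


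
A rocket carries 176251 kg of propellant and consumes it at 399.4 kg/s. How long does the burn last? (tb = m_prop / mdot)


tb = 176251 / 399.4 = 441.3 s

441.3 s


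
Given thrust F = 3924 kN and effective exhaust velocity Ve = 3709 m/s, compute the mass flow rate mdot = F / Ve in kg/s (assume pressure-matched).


mdot = F / Ve = 3924000 / 3709 = 1058.0 kg/s

1058.0 kg/s


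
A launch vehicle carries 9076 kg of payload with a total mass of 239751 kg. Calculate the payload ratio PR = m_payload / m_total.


PR = 9076 / 239751 = 0.0379

0.0379


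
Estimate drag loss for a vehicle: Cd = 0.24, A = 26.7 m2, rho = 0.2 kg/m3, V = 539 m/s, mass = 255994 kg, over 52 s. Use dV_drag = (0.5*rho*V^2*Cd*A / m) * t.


D = 0.5 * 0.2 * 539^2 * 0.24 * 26.7 = 186165.86 N
a = 186165.86 / 255994 = 0.7272 m/s2
dV = 0.7272 * 52 = 37.8 m/s

37.8 m/s


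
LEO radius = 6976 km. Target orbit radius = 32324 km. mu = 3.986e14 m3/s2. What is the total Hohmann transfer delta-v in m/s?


V1 = sqrt(mu/r1) = 7559.02 m/s
dV1 = V1*(sqrt(2*r2/(r1+r2)) - 1) = 2135.96 m/s
V2 = sqrt(mu/r2) = 3511.61 m/s
dV2 = V2*(1 - sqrt(2*r1/(r1+r2))) = 1419.29 m/s
Total dV = 3555 m/s

3555 m/s


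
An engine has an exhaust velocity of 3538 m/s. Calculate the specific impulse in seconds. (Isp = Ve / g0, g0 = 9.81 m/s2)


Isp = Ve / g0 = 3538 / 9.81 = 360.7 s

360.7 s


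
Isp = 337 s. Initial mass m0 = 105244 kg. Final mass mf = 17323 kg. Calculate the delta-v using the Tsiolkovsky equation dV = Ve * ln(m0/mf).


Ve = 337 * 9.81 = 3305.97 m/s
dV = 3305.97 * ln(105244/17323) = 5965 m/s

5965 m/s


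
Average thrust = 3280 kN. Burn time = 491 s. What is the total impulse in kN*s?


It = 3280 * 491 = 1610480 kN*s

1610480 kN*s


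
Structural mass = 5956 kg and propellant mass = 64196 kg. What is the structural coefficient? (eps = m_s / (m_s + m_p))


eps = 5956 / (5956 + 64196) = 0.0849

0.0849


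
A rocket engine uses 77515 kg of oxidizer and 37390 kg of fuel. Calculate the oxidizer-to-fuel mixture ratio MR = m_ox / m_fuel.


MR = 77515 / 37390 = 2.07

2.07


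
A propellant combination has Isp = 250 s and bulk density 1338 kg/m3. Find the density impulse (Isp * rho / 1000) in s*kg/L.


rho*Isp = 250 * 1338 / 1000 = 334 s*kg/L

334 s*kg/L


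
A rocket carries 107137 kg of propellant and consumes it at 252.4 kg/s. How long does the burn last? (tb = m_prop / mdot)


tb = 107137 / 252.4 = 424.5 s

424.5 s


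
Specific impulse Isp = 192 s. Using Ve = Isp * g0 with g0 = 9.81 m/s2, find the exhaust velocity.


Ve = Isp * g0 = 192 * 9.81 = 1883.5 m/s

1883.5 m/s


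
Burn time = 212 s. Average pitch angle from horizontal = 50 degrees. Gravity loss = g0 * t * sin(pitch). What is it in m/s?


GL = 9.81 * 212 * sin(50 deg) = 1593 m/s

1593 m/s


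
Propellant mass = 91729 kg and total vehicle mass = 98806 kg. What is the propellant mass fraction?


PMF = 91729 / 98806 = 0.928

0.928


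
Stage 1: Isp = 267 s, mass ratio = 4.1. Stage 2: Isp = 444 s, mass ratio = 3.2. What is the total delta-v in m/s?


dV1 = 267 * 9.81 * ln(4.1) = 3695.8 m/s
dV2 = 444 * 9.81 * ln(3.2) = 5066.3 m/s
Total dV = 3695.8 + 5066.3 = 8762.1 m/s ~ 8762 m/s

8762 m/s


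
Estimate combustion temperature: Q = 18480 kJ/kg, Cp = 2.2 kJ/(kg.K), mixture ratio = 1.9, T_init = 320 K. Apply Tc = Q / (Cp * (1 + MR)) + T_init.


Tc = 18480 / (2.2 * (1 + 1.9)) + 320 = 3217 K

3217 K


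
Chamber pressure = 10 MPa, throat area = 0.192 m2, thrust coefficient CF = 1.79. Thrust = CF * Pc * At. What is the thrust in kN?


F = 1.79 * 10e6 * 0.192 = 3.4368e+06 N = 3436.8 kN

3436.8 kN
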